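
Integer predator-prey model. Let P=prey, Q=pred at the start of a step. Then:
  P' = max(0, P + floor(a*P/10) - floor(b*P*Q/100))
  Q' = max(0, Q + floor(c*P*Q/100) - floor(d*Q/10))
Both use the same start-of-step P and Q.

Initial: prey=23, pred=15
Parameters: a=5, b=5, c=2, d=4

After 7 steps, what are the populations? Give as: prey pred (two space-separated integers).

Answer: 12 5

Derivation:
Step 1: prey: 23+11-17=17; pred: 15+6-6=15
Step 2: prey: 17+8-12=13; pred: 15+5-6=14
Step 3: prey: 13+6-9=10; pred: 14+3-5=12
Step 4: prey: 10+5-6=9; pred: 12+2-4=10
Step 5: prey: 9+4-4=9; pred: 10+1-4=7
Step 6: prey: 9+4-3=10; pred: 7+1-2=6
Step 7: prey: 10+5-3=12; pred: 6+1-2=5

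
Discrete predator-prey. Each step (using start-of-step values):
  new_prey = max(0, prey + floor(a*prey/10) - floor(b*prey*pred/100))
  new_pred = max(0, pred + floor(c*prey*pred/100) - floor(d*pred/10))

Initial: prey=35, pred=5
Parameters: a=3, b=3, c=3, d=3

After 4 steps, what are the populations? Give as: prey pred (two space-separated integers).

Answer: 10 56

Derivation:
Step 1: prey: 35+10-5=40; pred: 5+5-1=9
Step 2: prey: 40+12-10=42; pred: 9+10-2=17
Step 3: prey: 42+12-21=33; pred: 17+21-5=33
Step 4: prey: 33+9-32=10; pred: 33+32-9=56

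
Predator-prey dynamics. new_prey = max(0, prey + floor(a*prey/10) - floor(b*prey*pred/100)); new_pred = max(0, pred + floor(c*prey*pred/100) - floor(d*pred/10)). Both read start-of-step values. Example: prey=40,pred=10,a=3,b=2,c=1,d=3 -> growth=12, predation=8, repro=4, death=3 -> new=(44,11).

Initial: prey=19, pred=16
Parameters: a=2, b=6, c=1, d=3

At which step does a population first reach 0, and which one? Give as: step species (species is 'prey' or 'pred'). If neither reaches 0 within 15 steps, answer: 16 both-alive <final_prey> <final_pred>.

Step 1: prey: 19+3-18=4; pred: 16+3-4=15
Step 2: prey: 4+0-3=1; pred: 15+0-4=11
Step 3: prey: 1+0-0=1; pred: 11+0-3=8
Step 4: prey: 1+0-0=1; pred: 8+0-2=6
Step 5: prey: 1+0-0=1; pred: 6+0-1=5
Step 6: prey: 1+0-0=1; pred: 5+0-1=4
Step 7: prey: 1+0-0=1; pred: 4+0-1=3
Step 8: prey: 1+0-0=1; pred: 3+0-0=3
Steps 9-15: state stable at prey=1, pred=3 (no change)
No extinction within 15 steps

Answer: 16 both-alive 1 3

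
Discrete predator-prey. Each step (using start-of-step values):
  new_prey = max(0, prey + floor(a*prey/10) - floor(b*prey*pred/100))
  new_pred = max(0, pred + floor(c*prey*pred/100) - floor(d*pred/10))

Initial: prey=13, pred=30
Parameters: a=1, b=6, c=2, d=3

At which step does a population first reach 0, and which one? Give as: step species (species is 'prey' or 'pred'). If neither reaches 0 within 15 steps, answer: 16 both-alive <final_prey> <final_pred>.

Step 1: prey: 13+1-23=0; pred: 30+7-9=28
First extinction: prey at step 1

Answer: 1 prey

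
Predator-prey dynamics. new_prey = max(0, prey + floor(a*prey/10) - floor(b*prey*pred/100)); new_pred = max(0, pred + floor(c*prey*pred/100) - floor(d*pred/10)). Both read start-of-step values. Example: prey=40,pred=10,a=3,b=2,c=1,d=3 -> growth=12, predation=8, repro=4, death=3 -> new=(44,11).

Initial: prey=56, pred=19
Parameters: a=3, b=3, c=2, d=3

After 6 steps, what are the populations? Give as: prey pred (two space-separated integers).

Step 1: prey: 56+16-31=41; pred: 19+21-5=35
Step 2: prey: 41+12-43=10; pred: 35+28-10=53
Step 3: prey: 10+3-15=0; pred: 53+10-15=48
Step 4: prey: 0+0-0=0; pred: 48+0-14=34
Step 5: prey: 0+0-0=0; pred: 34+0-10=24
Step 6: prey: 0+0-0=0; pred: 24+0-7=17

Answer: 0 17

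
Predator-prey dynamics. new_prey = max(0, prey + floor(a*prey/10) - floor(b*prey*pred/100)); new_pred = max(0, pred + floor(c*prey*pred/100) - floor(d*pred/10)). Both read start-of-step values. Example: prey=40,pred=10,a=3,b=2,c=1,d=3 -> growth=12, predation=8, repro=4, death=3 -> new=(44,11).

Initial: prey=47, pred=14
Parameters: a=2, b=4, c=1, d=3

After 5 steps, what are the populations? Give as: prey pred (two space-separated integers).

Answer: 5 8

Derivation:
Step 1: prey: 47+9-26=30; pred: 14+6-4=16
Step 2: prey: 30+6-19=17; pred: 16+4-4=16
Step 3: prey: 17+3-10=10; pred: 16+2-4=14
Step 4: prey: 10+2-5=7; pred: 14+1-4=11
Step 5: prey: 7+1-3=5; pred: 11+0-3=8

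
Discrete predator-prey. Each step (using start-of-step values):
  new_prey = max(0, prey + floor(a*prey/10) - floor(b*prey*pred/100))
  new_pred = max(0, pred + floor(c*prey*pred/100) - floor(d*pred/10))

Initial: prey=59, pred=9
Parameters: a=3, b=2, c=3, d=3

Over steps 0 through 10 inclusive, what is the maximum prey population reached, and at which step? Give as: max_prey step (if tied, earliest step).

Answer: 66 1

Derivation:
Step 1: prey: 59+17-10=66; pred: 9+15-2=22
Step 2: prey: 66+19-29=56; pred: 22+43-6=59
Step 3: prey: 56+16-66=6; pred: 59+99-17=141
Step 4: prey: 6+1-16=0; pred: 141+25-42=124
Step 5: prey: 0+0-0=0; pred: 124+0-37=87
Step 6: prey: 0+0-0=0; pred: 87+0-26=61
Step 7: prey: 0+0-0=0; pred: 61+0-18=43
Step 8: prey: 0+0-0=0; pred: 43+0-12=31
Step 9: prey: 0+0-0=0; pred: 31+0-9=22
Step 10: prey: 0+0-0=0; pred: 22+0-6=16
Max prey = 66 at step 1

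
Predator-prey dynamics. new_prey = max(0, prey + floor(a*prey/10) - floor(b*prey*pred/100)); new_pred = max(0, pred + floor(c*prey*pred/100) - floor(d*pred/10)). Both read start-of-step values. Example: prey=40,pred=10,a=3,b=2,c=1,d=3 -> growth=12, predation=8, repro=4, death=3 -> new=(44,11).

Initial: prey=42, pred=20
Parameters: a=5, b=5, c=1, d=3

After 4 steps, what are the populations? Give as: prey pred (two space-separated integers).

Answer: 3 11

Derivation:
Step 1: prey: 42+21-42=21; pred: 20+8-6=22
Step 2: prey: 21+10-23=8; pred: 22+4-6=20
Step 3: prey: 8+4-8=4; pred: 20+1-6=15
Step 4: prey: 4+2-3=3; pred: 15+0-4=11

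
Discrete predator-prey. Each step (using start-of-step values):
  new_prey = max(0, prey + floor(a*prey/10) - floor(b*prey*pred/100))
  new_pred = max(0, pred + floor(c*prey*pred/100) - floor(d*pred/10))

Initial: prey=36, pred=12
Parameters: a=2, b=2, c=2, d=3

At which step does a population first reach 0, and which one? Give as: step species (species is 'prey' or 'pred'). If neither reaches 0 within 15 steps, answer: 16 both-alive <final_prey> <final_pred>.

Step 1: prey: 36+7-8=35; pred: 12+8-3=17
Step 2: prey: 35+7-11=31; pred: 17+11-5=23
Step 3: prey: 31+6-14=23; pred: 23+14-6=31
Step 4: prey: 23+4-14=13; pred: 31+14-9=36
Step 5: prey: 13+2-9=6; pred: 36+9-10=35
Step 6: prey: 6+1-4=3; pred: 35+4-10=29
Step 7: prey: 3+0-1=2; pred: 29+1-8=22
Step 8: prey: 2+0-0=2; pred: 22+0-6=16
Step 9: prey: 2+0-0=2; pred: 16+0-4=12
Step 10: prey: 2+0-0=2; pred: 12+0-3=9
Step 11: prey: 2+0-0=2; pred: 9+0-2=7
Step 12: prey: 2+0-0=2; pred: 7+0-2=5
Step 13: prey: 2+0-0=2; pred: 5+0-1=4
Step 14: prey: 2+0-0=2; pred: 4+0-1=3
Step 15: prey: 2+0-0=2; pred: 3+0-0=3
No extinction within 15 steps

Answer: 16 both-alive 2 3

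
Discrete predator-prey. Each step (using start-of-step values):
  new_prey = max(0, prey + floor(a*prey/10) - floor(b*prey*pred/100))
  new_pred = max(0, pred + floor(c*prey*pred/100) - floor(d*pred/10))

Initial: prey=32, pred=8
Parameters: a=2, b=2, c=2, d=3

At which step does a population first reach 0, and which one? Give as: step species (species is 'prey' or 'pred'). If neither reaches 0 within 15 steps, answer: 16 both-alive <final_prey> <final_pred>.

Answer: 16 both-alive 2 3

Derivation:
Step 1: prey: 32+6-5=33; pred: 8+5-2=11
Step 2: prey: 33+6-7=32; pred: 11+7-3=15
Step 3: prey: 32+6-9=29; pred: 15+9-4=20
Step 4: prey: 29+5-11=23; pred: 20+11-6=25
Step 5: prey: 23+4-11=16; pred: 25+11-7=29
Step 6: prey: 16+3-9=10; pred: 29+9-8=30
Step 7: prey: 10+2-6=6; pred: 30+6-9=27
Step 8: prey: 6+1-3=4; pred: 27+3-8=22
Step 9: prey: 4+0-1=3; pred: 22+1-6=17
Step 10: prey: 3+0-1=2; pred: 17+1-5=13
Step 11: prey: 2+0-0=2; pred: 13+0-3=10
Step 12: prey: 2+0-0=2; pred: 10+0-3=7
Step 13: prey: 2+0-0=2; pred: 7+0-2=5
Step 14: prey: 2+0-0=2; pred: 5+0-1=4
Step 15: prey: 2+0-0=2; pred: 4+0-1=3
No extinction within 15 steps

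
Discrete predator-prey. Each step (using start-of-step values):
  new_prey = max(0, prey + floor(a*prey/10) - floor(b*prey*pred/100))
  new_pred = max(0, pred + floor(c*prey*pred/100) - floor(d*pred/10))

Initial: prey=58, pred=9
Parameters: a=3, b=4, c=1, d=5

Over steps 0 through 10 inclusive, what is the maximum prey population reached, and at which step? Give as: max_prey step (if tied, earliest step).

Step 1: prey: 58+17-20=55; pred: 9+5-4=10
Step 2: prey: 55+16-22=49; pred: 10+5-5=10
Step 3: prey: 49+14-19=44; pred: 10+4-5=9
Step 4: prey: 44+13-15=42; pred: 9+3-4=8
Step 5: prey: 42+12-13=41; pred: 8+3-4=7
Step 6: prey: 41+12-11=42; pred: 7+2-3=6
Step 7: prey: 42+12-10=44; pred: 6+2-3=5
Step 8: prey: 44+13-8=49; pred: 5+2-2=5
Step 9: prey: 49+14-9=54; pred: 5+2-2=5
Step 10: prey: 54+16-10=60; pred: 5+2-2=5
Max prey = 60 at step 10

Answer: 60 10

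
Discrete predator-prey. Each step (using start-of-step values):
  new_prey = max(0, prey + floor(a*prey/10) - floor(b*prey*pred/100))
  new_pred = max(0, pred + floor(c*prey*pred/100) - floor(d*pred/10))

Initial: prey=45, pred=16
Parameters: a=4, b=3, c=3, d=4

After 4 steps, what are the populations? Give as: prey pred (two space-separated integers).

Step 1: prey: 45+18-21=42; pred: 16+21-6=31
Step 2: prey: 42+16-39=19; pred: 31+39-12=58
Step 3: prey: 19+7-33=0; pred: 58+33-23=68
Step 4: prey: 0+0-0=0; pred: 68+0-27=41

Answer: 0 41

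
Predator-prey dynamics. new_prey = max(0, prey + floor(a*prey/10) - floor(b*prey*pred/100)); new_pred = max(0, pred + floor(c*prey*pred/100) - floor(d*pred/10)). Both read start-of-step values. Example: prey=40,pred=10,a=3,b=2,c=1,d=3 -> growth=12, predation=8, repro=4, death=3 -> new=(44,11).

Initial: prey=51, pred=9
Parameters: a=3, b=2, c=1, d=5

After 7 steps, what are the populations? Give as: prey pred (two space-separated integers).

Answer: 67 27

Derivation:
Step 1: prey: 51+15-9=57; pred: 9+4-4=9
Step 2: prey: 57+17-10=64; pred: 9+5-4=10
Step 3: prey: 64+19-12=71; pred: 10+6-5=11
Step 4: prey: 71+21-15=77; pred: 11+7-5=13
Step 5: prey: 77+23-20=80; pred: 13+10-6=17
Step 6: prey: 80+24-27=77; pred: 17+13-8=22
Step 7: prey: 77+23-33=67; pred: 22+16-11=27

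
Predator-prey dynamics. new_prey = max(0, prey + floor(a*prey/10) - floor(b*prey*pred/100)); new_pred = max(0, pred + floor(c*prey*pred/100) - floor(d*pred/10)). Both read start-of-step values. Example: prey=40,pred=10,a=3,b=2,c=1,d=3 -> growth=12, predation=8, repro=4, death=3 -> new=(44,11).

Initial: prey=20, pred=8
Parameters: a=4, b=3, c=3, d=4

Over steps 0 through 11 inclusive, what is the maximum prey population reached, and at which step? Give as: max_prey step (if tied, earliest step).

Step 1: prey: 20+8-4=24; pred: 8+4-3=9
Step 2: prey: 24+9-6=27; pred: 9+6-3=12
Step 3: prey: 27+10-9=28; pred: 12+9-4=17
Step 4: prey: 28+11-14=25; pred: 17+14-6=25
Step 5: prey: 25+10-18=17; pred: 25+18-10=33
Step 6: prey: 17+6-16=7; pred: 33+16-13=36
Step 7: prey: 7+2-7=2; pred: 36+7-14=29
Step 8: prey: 2+0-1=1; pred: 29+1-11=19
Step 9: prey: 1+0-0=1; pred: 19+0-7=12
Step 10: prey: 1+0-0=1; pred: 12+0-4=8
Step 11: prey: 1+0-0=1; pred: 8+0-3=5
Max prey = 28 at step 3

Answer: 28 3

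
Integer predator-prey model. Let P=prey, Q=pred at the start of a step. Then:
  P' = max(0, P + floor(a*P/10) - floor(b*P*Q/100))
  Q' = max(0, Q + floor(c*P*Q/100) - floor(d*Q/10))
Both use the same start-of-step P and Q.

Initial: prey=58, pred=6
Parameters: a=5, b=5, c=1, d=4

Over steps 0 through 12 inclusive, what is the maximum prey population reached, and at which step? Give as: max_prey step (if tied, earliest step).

Step 1: prey: 58+29-17=70; pred: 6+3-2=7
Step 2: prey: 70+35-24=81; pred: 7+4-2=9
Step 3: prey: 81+40-36=85; pred: 9+7-3=13
Step 4: prey: 85+42-55=72; pred: 13+11-5=19
Step 5: prey: 72+36-68=40; pred: 19+13-7=25
Step 6: prey: 40+20-50=10; pred: 25+10-10=25
Step 7: prey: 10+5-12=3; pred: 25+2-10=17
Step 8: prey: 3+1-2=2; pred: 17+0-6=11
Step 9: prey: 2+1-1=2; pred: 11+0-4=7
Step 10: prey: 2+1-0=3; pred: 7+0-2=5
Step 11: prey: 3+1-0=4; pred: 5+0-2=3
Step 12: prey: 4+2-0=6; pred: 3+0-1=2
Max prey = 85 at step 3

Answer: 85 3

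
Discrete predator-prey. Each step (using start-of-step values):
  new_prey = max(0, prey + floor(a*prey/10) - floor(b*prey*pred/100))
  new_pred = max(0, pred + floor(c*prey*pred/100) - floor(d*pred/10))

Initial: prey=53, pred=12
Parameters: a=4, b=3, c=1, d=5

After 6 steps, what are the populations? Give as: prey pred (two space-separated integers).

Answer: 62 17

Derivation:
Step 1: prey: 53+21-19=55; pred: 12+6-6=12
Step 2: prey: 55+22-19=58; pred: 12+6-6=12
Step 3: prey: 58+23-20=61; pred: 12+6-6=12
Step 4: prey: 61+24-21=64; pred: 12+7-6=13
Step 5: prey: 64+25-24=65; pred: 13+8-6=15
Step 6: prey: 65+26-29=62; pred: 15+9-7=17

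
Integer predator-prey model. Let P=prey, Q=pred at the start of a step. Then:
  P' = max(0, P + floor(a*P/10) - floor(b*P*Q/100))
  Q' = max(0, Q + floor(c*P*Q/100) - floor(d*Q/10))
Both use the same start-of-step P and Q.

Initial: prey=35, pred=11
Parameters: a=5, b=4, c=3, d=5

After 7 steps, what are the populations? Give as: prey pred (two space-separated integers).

Answer: 0 5

Derivation:
Step 1: prey: 35+17-15=37; pred: 11+11-5=17
Step 2: prey: 37+18-25=30; pred: 17+18-8=27
Step 3: prey: 30+15-32=13; pred: 27+24-13=38
Step 4: prey: 13+6-19=0; pred: 38+14-19=33
Step 5: prey: 0+0-0=0; pred: 33+0-16=17
Step 6: prey: 0+0-0=0; pred: 17+0-8=9
Step 7: prey: 0+0-0=0; pred: 9+0-4=5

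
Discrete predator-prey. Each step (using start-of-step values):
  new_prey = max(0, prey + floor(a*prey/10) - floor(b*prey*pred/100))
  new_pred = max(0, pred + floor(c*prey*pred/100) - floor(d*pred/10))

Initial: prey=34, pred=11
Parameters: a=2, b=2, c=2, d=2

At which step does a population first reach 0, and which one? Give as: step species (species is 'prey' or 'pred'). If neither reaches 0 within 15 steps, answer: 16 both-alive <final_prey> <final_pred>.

Answer: 16 both-alive 1 7

Derivation:
Step 1: prey: 34+6-7=33; pred: 11+7-2=16
Step 2: prey: 33+6-10=29; pred: 16+10-3=23
Step 3: prey: 29+5-13=21; pred: 23+13-4=32
Step 4: prey: 21+4-13=12; pred: 32+13-6=39
Step 5: prey: 12+2-9=5; pred: 39+9-7=41
Step 6: prey: 5+1-4=2; pred: 41+4-8=37
Step 7: prey: 2+0-1=1; pred: 37+1-7=31
Step 8: prey: 1+0-0=1; pred: 31+0-6=25
Step 9: prey: 1+0-0=1; pred: 25+0-5=20
Step 10: prey: 1+0-0=1; pred: 20+0-4=16
Step 11: prey: 1+0-0=1; pred: 16+0-3=13
Step 12: prey: 1+0-0=1; pred: 13+0-2=11
Step 13: prey: 1+0-0=1; pred: 11+0-2=9
Step 14: prey: 1+0-0=1; pred: 9+0-1=8
Step 15: prey: 1+0-0=1; pred: 8+0-1=7
No extinction within 15 steps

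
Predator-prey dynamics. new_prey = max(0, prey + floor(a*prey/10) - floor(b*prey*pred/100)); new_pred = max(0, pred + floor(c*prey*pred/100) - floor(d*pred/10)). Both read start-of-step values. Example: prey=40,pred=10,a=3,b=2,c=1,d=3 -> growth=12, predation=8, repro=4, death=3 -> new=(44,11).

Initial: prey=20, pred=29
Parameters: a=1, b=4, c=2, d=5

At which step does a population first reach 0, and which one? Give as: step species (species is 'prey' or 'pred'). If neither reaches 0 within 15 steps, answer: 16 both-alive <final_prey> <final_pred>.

Step 1: prey: 20+2-23=0; pred: 29+11-14=26
First extinction: prey at step 1

Answer: 1 prey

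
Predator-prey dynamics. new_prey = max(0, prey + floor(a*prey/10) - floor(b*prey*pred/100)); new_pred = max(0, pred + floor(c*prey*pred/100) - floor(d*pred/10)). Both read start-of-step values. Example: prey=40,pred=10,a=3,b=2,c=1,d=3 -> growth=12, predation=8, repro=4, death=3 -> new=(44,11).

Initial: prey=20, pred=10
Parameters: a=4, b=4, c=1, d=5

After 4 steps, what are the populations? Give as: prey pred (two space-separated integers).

Answer: 35 3

Derivation:
Step 1: prey: 20+8-8=20; pred: 10+2-5=7
Step 2: prey: 20+8-5=23; pred: 7+1-3=5
Step 3: prey: 23+9-4=28; pred: 5+1-2=4
Step 4: prey: 28+11-4=35; pred: 4+1-2=3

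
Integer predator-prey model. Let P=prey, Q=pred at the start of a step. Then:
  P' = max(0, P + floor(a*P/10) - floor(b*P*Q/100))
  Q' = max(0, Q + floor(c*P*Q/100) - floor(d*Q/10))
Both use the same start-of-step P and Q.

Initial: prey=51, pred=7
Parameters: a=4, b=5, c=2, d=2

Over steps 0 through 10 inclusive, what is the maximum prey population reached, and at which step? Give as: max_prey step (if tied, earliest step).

Step 1: prey: 51+20-17=54; pred: 7+7-1=13
Step 2: prey: 54+21-35=40; pred: 13+14-2=25
Step 3: prey: 40+16-50=6; pred: 25+20-5=40
Step 4: prey: 6+2-12=0; pred: 40+4-8=36
Step 5: prey: 0+0-0=0; pred: 36+0-7=29
Step 6: prey: 0+0-0=0; pred: 29+0-5=24
Step 7: prey: 0+0-0=0; pred: 24+0-4=20
Step 8: prey: 0+0-0=0; pred: 20+0-4=16
Step 9: prey: 0+0-0=0; pred: 16+0-3=13
Step 10: prey: 0+0-0=0; pred: 13+0-2=11
Max prey = 54 at step 1

Answer: 54 1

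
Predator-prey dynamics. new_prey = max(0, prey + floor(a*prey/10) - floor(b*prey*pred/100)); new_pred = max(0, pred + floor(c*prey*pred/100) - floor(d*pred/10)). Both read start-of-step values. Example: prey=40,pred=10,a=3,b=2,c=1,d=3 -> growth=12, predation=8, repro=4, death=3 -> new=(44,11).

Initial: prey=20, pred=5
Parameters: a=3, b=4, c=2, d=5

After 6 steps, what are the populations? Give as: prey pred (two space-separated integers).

Answer: 35 6

Derivation:
Step 1: prey: 20+6-4=22; pred: 5+2-2=5
Step 2: prey: 22+6-4=24; pred: 5+2-2=5
Step 3: prey: 24+7-4=27; pred: 5+2-2=5
Step 4: prey: 27+8-5=30; pred: 5+2-2=5
Step 5: prey: 30+9-6=33; pred: 5+3-2=6
Step 6: prey: 33+9-7=35; pred: 6+3-3=6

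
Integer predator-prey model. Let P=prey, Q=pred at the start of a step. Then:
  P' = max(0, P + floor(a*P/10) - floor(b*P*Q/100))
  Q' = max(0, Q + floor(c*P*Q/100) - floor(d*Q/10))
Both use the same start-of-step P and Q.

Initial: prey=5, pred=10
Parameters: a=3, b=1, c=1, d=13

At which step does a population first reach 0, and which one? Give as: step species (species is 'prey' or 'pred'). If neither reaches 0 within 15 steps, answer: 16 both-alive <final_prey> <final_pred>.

Step 1: prey: 5+1-0=6; pred: 10+0-13=0
First extinction: pred at step 1

Answer: 1 pred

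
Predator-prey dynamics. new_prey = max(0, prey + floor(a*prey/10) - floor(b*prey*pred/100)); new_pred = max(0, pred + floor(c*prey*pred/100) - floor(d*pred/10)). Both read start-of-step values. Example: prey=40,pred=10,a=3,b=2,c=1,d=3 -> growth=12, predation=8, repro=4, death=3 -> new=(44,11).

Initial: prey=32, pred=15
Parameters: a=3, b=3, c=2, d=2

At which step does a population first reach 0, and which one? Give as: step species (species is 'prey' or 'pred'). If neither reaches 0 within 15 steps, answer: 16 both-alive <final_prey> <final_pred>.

Step 1: prey: 32+9-14=27; pred: 15+9-3=21
Step 2: prey: 27+8-17=18; pred: 21+11-4=28
Step 3: prey: 18+5-15=8; pred: 28+10-5=33
Step 4: prey: 8+2-7=3; pred: 33+5-6=32
Step 5: prey: 3+0-2=1; pred: 32+1-6=27
Step 6: prey: 1+0-0=1; pred: 27+0-5=22
Step 7: prey: 1+0-0=1; pred: 22+0-4=18
Step 8: prey: 1+0-0=1; pred: 18+0-3=15
Step 9: prey: 1+0-0=1; pred: 15+0-3=12
Step 10: prey: 1+0-0=1; pred: 12+0-2=10
Step 11: prey: 1+0-0=1; pred: 10+0-2=8
Step 12: prey: 1+0-0=1; pred: 8+0-1=7
Step 13: prey: 1+0-0=1; pred: 7+0-1=6
Step 14: prey: 1+0-0=1; pred: 6+0-1=5
Step 15: prey: 1+0-0=1; pred: 5+0-1=4
No extinction within 15 steps

Answer: 16 both-alive 1 4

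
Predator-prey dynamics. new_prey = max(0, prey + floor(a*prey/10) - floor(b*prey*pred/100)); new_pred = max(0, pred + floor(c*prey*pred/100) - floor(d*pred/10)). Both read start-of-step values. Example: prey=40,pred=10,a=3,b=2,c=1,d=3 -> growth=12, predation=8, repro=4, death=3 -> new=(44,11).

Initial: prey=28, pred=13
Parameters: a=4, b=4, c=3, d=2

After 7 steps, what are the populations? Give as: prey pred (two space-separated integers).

Step 1: prey: 28+11-14=25; pred: 13+10-2=21
Step 2: prey: 25+10-21=14; pred: 21+15-4=32
Step 3: prey: 14+5-17=2; pred: 32+13-6=39
Step 4: prey: 2+0-3=0; pred: 39+2-7=34
Step 5: prey: 0+0-0=0; pred: 34+0-6=28
Step 6: prey: 0+0-0=0; pred: 28+0-5=23
Step 7: prey: 0+0-0=0; pred: 23+0-4=19

Answer: 0 19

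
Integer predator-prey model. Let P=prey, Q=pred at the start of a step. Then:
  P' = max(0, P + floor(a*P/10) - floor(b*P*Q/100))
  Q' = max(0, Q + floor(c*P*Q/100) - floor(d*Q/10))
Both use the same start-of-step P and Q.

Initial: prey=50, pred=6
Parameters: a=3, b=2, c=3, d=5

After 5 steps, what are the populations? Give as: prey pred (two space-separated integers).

Step 1: prey: 50+15-6=59; pred: 6+9-3=12
Step 2: prey: 59+17-14=62; pred: 12+21-6=27
Step 3: prey: 62+18-33=47; pred: 27+50-13=64
Step 4: prey: 47+14-60=1; pred: 64+90-32=122
Step 5: prey: 1+0-2=0; pred: 122+3-61=64

Answer: 0 64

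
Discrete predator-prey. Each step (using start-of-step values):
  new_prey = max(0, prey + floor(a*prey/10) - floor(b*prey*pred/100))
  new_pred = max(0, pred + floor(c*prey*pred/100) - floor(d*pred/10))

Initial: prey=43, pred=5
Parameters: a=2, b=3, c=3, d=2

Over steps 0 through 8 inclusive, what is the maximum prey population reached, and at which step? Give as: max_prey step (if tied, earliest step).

Answer: 45 1

Derivation:
Step 1: prey: 43+8-6=45; pred: 5+6-1=10
Step 2: prey: 45+9-13=41; pred: 10+13-2=21
Step 3: prey: 41+8-25=24; pred: 21+25-4=42
Step 4: prey: 24+4-30=0; pred: 42+30-8=64
Step 5: prey: 0+0-0=0; pred: 64+0-12=52
Step 6: prey: 0+0-0=0; pred: 52+0-10=42
Step 7: prey: 0+0-0=0; pred: 42+0-8=34
Step 8: prey: 0+0-0=0; pred: 34+0-6=28
Max prey = 45 at step 1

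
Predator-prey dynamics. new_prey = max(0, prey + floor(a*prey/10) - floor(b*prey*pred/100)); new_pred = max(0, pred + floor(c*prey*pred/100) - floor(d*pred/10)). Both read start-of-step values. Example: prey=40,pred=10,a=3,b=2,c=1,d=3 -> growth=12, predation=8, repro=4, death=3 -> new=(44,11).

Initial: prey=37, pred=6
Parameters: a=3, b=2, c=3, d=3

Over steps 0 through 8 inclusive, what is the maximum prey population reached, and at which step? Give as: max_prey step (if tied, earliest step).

Step 1: prey: 37+11-4=44; pred: 6+6-1=11
Step 2: prey: 44+13-9=48; pred: 11+14-3=22
Step 3: prey: 48+14-21=41; pred: 22+31-6=47
Step 4: prey: 41+12-38=15; pred: 47+57-14=90
Step 5: prey: 15+4-27=0; pred: 90+40-27=103
Step 6: prey: 0+0-0=0; pred: 103+0-30=73
Step 7: prey: 0+0-0=0; pred: 73+0-21=52
Step 8: prey: 0+0-0=0; pred: 52+0-15=37
Max prey = 48 at step 2

Answer: 48 2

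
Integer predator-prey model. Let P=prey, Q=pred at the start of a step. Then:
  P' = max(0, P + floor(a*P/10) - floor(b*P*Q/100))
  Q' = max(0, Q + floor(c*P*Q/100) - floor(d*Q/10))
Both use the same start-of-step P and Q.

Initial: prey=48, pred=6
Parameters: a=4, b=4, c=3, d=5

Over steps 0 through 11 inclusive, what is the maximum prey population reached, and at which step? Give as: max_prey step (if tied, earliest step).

Step 1: prey: 48+19-11=56; pred: 6+8-3=11
Step 2: prey: 56+22-24=54; pred: 11+18-5=24
Step 3: prey: 54+21-51=24; pred: 24+38-12=50
Step 4: prey: 24+9-48=0; pred: 50+36-25=61
Step 5: prey: 0+0-0=0; pred: 61+0-30=31
Step 6: prey: 0+0-0=0; pred: 31+0-15=16
Step 7: prey: 0+0-0=0; pred: 16+0-8=8
Step 8: prey: 0+0-0=0; pred: 8+0-4=4
Step 9: prey: 0+0-0=0; pred: 4+0-2=2
Step 10: prey: 0+0-0=0; pred: 2+0-1=1
Step 11: prey: 0+0-0=0; pred: 1+0-0=1
Max prey = 56 at step 1

Answer: 56 1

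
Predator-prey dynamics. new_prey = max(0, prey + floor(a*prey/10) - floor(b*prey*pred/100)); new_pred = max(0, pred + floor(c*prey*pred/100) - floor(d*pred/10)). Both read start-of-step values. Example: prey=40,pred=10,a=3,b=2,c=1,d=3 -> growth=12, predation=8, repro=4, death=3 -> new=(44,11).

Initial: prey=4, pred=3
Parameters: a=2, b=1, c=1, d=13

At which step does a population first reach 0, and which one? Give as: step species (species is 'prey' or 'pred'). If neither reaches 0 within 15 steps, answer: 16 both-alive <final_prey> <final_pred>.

Answer: 1 pred

Derivation:
Step 1: prey: 4+0-0=4; pred: 3+0-3=0
First extinction: pred at step 1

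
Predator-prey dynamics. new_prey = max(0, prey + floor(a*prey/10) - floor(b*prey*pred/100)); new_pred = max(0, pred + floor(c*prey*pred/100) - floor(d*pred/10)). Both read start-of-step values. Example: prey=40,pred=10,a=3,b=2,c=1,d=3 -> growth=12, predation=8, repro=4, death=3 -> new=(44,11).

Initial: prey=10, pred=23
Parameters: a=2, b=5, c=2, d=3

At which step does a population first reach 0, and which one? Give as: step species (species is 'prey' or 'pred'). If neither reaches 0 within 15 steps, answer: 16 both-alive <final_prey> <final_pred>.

Answer: 2 prey

Derivation:
Step 1: prey: 10+2-11=1; pred: 23+4-6=21
Step 2: prey: 1+0-1=0; pred: 21+0-6=15
First extinction: prey at step 2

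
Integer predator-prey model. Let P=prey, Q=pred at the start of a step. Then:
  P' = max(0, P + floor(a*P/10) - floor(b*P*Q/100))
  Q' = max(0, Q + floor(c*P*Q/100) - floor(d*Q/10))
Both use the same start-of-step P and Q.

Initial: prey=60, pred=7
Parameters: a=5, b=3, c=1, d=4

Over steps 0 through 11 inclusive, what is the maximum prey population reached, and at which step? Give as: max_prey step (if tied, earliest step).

Answer: 107 3

Derivation:
Step 1: prey: 60+30-12=78; pred: 7+4-2=9
Step 2: prey: 78+39-21=96; pred: 9+7-3=13
Step 3: prey: 96+48-37=107; pred: 13+12-5=20
Step 4: prey: 107+53-64=96; pred: 20+21-8=33
Step 5: prey: 96+48-95=49; pred: 33+31-13=51
Step 6: prey: 49+24-74=0; pred: 51+24-20=55
Step 7: prey: 0+0-0=0; pred: 55+0-22=33
Step 8: prey: 0+0-0=0; pred: 33+0-13=20
Step 9: prey: 0+0-0=0; pred: 20+0-8=12
Step 10: prey: 0+0-0=0; pred: 12+0-4=8
Step 11: prey: 0+0-0=0; pred: 8+0-3=5
Max prey = 107 at step 3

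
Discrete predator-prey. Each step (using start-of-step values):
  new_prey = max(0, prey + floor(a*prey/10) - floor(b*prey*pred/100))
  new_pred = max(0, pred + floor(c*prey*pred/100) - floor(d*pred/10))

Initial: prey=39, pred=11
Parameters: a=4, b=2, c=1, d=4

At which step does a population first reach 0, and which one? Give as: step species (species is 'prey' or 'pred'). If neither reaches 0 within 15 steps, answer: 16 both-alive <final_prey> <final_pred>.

Answer: 16 both-alive 9 4

Derivation:
Step 1: prey: 39+15-8=46; pred: 11+4-4=11
Step 2: prey: 46+18-10=54; pred: 11+5-4=12
Step 3: prey: 54+21-12=63; pred: 12+6-4=14
Step 4: prey: 63+25-17=71; pred: 14+8-5=17
Step 5: prey: 71+28-24=75; pred: 17+12-6=23
Step 6: prey: 75+30-34=71; pred: 23+17-9=31
Step 7: prey: 71+28-44=55; pred: 31+22-12=41
Step 8: prey: 55+22-45=32; pred: 41+22-16=47
Step 9: prey: 32+12-30=14; pred: 47+15-18=44
Step 10: prey: 14+5-12=7; pred: 44+6-17=33
Step 11: prey: 7+2-4=5; pred: 33+2-13=22
Step 12: prey: 5+2-2=5; pred: 22+1-8=15
Step 13: prey: 5+2-1=6; pred: 15+0-6=9
Step 14: prey: 6+2-1=7; pred: 9+0-3=6
Step 15: prey: 7+2-0=9; pred: 6+0-2=4
No extinction within 15 steps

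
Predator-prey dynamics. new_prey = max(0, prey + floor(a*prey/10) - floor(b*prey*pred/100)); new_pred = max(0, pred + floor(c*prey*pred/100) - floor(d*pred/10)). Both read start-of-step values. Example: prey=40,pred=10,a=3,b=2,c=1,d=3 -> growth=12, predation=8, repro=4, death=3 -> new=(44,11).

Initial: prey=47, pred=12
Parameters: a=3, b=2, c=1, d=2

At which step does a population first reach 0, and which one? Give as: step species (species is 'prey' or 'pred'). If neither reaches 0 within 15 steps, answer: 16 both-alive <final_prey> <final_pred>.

Step 1: prey: 47+14-11=50; pred: 12+5-2=15
Step 2: prey: 50+15-15=50; pred: 15+7-3=19
Step 3: prey: 50+15-19=46; pred: 19+9-3=25
Step 4: prey: 46+13-23=36; pred: 25+11-5=31
Step 5: prey: 36+10-22=24; pred: 31+11-6=36
Step 6: prey: 24+7-17=14; pred: 36+8-7=37
Step 7: prey: 14+4-10=8; pred: 37+5-7=35
Step 8: prey: 8+2-5=5; pred: 35+2-7=30
Step 9: prey: 5+1-3=3; pred: 30+1-6=25
Step 10: prey: 3+0-1=2; pred: 25+0-5=20
Step 11: prey: 2+0-0=2; pred: 20+0-4=16
Step 12: prey: 2+0-0=2; pred: 16+0-3=13
Step 13: prey: 2+0-0=2; pred: 13+0-2=11
Step 14: prey: 2+0-0=2; pred: 11+0-2=9
Step 15: prey: 2+0-0=2; pred: 9+0-1=8
No extinction within 15 steps

Answer: 16 both-alive 2 8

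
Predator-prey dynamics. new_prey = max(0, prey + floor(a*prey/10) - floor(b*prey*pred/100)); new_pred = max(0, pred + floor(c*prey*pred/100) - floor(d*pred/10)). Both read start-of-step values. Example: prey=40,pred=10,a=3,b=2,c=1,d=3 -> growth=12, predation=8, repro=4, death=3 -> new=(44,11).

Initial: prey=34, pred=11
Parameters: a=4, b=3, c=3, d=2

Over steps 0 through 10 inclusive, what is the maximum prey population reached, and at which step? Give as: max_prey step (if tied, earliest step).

Answer: 36 1

Derivation:
Step 1: prey: 34+13-11=36; pred: 11+11-2=20
Step 2: prey: 36+14-21=29; pred: 20+21-4=37
Step 3: prey: 29+11-32=8; pred: 37+32-7=62
Step 4: prey: 8+3-14=0; pred: 62+14-12=64
Step 5: prey: 0+0-0=0; pred: 64+0-12=52
Step 6: prey: 0+0-0=0; pred: 52+0-10=42
Step 7: prey: 0+0-0=0; pred: 42+0-8=34
Step 8: prey: 0+0-0=0; pred: 34+0-6=28
Step 9: prey: 0+0-0=0; pred: 28+0-5=23
Step 10: prey: 0+0-0=0; pred: 23+0-4=19
Max prey = 36 at step 1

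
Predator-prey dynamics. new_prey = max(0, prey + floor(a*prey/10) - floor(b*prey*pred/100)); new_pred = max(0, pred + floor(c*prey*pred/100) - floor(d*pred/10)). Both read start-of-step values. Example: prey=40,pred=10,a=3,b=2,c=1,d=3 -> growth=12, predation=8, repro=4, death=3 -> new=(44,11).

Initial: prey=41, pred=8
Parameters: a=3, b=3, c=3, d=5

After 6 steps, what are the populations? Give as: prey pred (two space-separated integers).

Step 1: prey: 41+12-9=44; pred: 8+9-4=13
Step 2: prey: 44+13-17=40; pred: 13+17-6=24
Step 3: prey: 40+12-28=24; pred: 24+28-12=40
Step 4: prey: 24+7-28=3; pred: 40+28-20=48
Step 5: prey: 3+0-4=0; pred: 48+4-24=28
Step 6: prey: 0+0-0=0; pred: 28+0-14=14

Answer: 0 14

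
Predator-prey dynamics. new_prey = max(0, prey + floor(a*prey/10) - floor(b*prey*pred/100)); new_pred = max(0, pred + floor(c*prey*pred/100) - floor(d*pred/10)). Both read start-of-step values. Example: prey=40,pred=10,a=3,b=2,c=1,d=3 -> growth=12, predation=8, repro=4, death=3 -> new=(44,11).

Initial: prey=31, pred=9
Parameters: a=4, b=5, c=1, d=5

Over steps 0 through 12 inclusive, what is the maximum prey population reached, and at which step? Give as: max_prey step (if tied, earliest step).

Step 1: prey: 31+12-13=30; pred: 9+2-4=7
Step 2: prey: 30+12-10=32; pred: 7+2-3=6
Step 3: prey: 32+12-9=35; pred: 6+1-3=4
Step 4: prey: 35+14-7=42; pred: 4+1-2=3
Step 5: prey: 42+16-6=52; pred: 3+1-1=3
Step 6: prey: 52+20-7=65; pred: 3+1-1=3
Step 7: prey: 65+26-9=82; pred: 3+1-1=3
Step 8: prey: 82+32-12=102; pred: 3+2-1=4
Step 9: prey: 102+40-20=122; pred: 4+4-2=6
Step 10: prey: 122+48-36=134; pred: 6+7-3=10
Step 11: prey: 134+53-67=120; pred: 10+13-5=18
Step 12: prey: 120+48-108=60; pred: 18+21-9=30
Max prey = 134 at step 10

Answer: 134 10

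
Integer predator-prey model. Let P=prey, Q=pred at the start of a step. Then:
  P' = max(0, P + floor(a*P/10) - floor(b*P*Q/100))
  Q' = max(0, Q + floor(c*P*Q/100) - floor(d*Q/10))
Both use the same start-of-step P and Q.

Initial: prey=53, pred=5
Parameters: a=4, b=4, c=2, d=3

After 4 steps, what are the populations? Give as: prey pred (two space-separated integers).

Step 1: prey: 53+21-10=64; pred: 5+5-1=9
Step 2: prey: 64+25-23=66; pred: 9+11-2=18
Step 3: prey: 66+26-47=45; pred: 18+23-5=36
Step 4: prey: 45+18-64=0; pred: 36+32-10=58

Answer: 0 58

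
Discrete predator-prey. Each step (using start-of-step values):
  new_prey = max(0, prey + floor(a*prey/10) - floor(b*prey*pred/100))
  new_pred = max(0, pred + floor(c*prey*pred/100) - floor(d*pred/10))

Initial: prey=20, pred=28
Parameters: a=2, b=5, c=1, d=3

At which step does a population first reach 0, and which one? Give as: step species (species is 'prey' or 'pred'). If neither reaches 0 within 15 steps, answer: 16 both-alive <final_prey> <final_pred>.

Answer: 1 prey

Derivation:
Step 1: prey: 20+4-28=0; pred: 28+5-8=25
First extinction: prey at step 1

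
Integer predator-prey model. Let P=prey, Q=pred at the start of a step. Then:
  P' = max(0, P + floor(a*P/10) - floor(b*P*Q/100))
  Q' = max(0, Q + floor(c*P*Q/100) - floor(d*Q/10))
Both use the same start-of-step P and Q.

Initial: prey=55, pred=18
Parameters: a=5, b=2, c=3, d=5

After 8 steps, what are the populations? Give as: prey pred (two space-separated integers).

Answer: 0 6

Derivation:
Step 1: prey: 55+27-19=63; pred: 18+29-9=38
Step 2: prey: 63+31-47=47; pred: 38+71-19=90
Step 3: prey: 47+23-84=0; pred: 90+126-45=171
Step 4: prey: 0+0-0=0; pred: 171+0-85=86
Step 5: prey: 0+0-0=0; pred: 86+0-43=43
Step 6: prey: 0+0-0=0; pred: 43+0-21=22
Step 7: prey: 0+0-0=0; pred: 22+0-11=11
Step 8: prey: 0+0-0=0; pred: 11+0-5=6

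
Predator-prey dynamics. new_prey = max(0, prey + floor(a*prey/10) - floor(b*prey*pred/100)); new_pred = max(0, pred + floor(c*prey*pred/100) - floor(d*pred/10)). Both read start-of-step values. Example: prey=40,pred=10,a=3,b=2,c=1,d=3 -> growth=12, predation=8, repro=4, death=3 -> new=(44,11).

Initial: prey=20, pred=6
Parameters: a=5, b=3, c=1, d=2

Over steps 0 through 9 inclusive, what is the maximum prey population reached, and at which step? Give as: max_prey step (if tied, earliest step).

Answer: 85 6

Derivation:
Step 1: prey: 20+10-3=27; pred: 6+1-1=6
Step 2: prey: 27+13-4=36; pred: 6+1-1=6
Step 3: prey: 36+18-6=48; pred: 6+2-1=7
Step 4: prey: 48+24-10=62; pred: 7+3-1=9
Step 5: prey: 62+31-16=77; pred: 9+5-1=13
Step 6: prey: 77+38-30=85; pred: 13+10-2=21
Step 7: prey: 85+42-53=74; pred: 21+17-4=34
Step 8: prey: 74+37-75=36; pred: 34+25-6=53
Step 9: prey: 36+18-57=0; pred: 53+19-10=62
Max prey = 85 at step 6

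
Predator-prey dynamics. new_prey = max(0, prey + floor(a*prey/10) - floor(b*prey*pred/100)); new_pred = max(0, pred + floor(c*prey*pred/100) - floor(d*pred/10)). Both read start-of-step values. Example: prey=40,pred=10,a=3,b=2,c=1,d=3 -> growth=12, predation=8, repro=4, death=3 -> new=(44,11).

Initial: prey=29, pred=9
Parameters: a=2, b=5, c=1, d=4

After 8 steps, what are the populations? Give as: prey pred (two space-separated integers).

Answer: 22 2

Derivation:
Step 1: prey: 29+5-13=21; pred: 9+2-3=8
Step 2: prey: 21+4-8=17; pred: 8+1-3=6
Step 3: prey: 17+3-5=15; pred: 6+1-2=5
Step 4: prey: 15+3-3=15; pred: 5+0-2=3
Step 5: prey: 15+3-2=16; pred: 3+0-1=2
Step 6: prey: 16+3-1=18; pred: 2+0-0=2
Step 7: prey: 18+3-1=20; pred: 2+0-0=2
Step 8: prey: 20+4-2=22; pred: 2+0-0=2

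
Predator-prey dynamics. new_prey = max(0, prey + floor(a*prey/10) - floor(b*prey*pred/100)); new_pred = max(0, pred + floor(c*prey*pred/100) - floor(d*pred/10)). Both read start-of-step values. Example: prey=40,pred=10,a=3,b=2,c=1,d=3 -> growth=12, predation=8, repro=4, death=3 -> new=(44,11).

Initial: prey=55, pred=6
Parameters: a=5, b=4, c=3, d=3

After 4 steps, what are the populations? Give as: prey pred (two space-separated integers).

Step 1: prey: 55+27-13=69; pred: 6+9-1=14
Step 2: prey: 69+34-38=65; pred: 14+28-4=38
Step 3: prey: 65+32-98=0; pred: 38+74-11=101
Step 4: prey: 0+0-0=0; pred: 101+0-30=71

Answer: 0 71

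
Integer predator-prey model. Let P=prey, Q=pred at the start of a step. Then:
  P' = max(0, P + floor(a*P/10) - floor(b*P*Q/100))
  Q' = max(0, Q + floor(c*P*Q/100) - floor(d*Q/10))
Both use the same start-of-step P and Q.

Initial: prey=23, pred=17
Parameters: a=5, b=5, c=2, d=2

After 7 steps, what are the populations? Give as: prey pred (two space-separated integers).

Answer: 1 10

Derivation:
Step 1: prey: 23+11-19=15; pred: 17+7-3=21
Step 2: prey: 15+7-15=7; pred: 21+6-4=23
Step 3: prey: 7+3-8=2; pred: 23+3-4=22
Step 4: prey: 2+1-2=1; pred: 22+0-4=18
Step 5: prey: 1+0-0=1; pred: 18+0-3=15
Step 6: prey: 1+0-0=1; pred: 15+0-3=12
Step 7: prey: 1+0-0=1; pred: 12+0-2=10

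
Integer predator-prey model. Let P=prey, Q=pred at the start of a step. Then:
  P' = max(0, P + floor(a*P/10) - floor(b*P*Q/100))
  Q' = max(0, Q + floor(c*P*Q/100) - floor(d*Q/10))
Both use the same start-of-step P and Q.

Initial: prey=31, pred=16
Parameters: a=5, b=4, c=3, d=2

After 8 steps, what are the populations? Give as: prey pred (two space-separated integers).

Step 1: prey: 31+15-19=27; pred: 16+14-3=27
Step 2: prey: 27+13-29=11; pred: 27+21-5=43
Step 3: prey: 11+5-18=0; pred: 43+14-8=49
Step 4: prey: 0+0-0=0; pred: 49+0-9=40
Step 5: prey: 0+0-0=0; pred: 40+0-8=32
Step 6: prey: 0+0-0=0; pred: 32+0-6=26
Step 7: prey: 0+0-0=0; pred: 26+0-5=21
Step 8: prey: 0+0-0=0; pred: 21+0-4=17

Answer: 0 17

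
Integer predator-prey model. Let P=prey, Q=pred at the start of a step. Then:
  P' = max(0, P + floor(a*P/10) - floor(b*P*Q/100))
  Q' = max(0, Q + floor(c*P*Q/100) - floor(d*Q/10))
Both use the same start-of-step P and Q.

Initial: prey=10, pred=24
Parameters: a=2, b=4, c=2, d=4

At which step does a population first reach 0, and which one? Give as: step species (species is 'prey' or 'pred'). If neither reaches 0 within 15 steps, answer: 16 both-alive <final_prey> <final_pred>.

Answer: 16 both-alive 1 2

Derivation:
Step 1: prey: 10+2-9=3; pred: 24+4-9=19
Step 2: prey: 3+0-2=1; pred: 19+1-7=13
Step 3: prey: 1+0-0=1; pred: 13+0-5=8
Step 4: prey: 1+0-0=1; pred: 8+0-3=5
Step 5: prey: 1+0-0=1; pred: 5+0-2=3
Step 6: prey: 1+0-0=1; pred: 3+0-1=2
Step 7: prey: 1+0-0=1; pred: 2+0-0=2
Steps 8-15: state stable at prey=1, pred=2 (no change)
No extinction within 15 steps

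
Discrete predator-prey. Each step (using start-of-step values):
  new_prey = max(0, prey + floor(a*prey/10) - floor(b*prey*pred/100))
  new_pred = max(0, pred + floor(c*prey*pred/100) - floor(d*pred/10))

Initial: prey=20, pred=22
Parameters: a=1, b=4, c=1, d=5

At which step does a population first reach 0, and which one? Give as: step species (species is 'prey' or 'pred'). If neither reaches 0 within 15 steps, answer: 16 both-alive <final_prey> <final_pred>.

Step 1: prey: 20+2-17=5; pred: 22+4-11=15
Step 2: prey: 5+0-3=2; pred: 15+0-7=8
Step 3: prey: 2+0-0=2; pred: 8+0-4=4
Step 4: prey: 2+0-0=2; pred: 4+0-2=2
Step 5: prey: 2+0-0=2; pred: 2+0-1=1
Step 6: prey: 2+0-0=2; pred: 1+0-0=1
Steps 7-15: state stable at prey=2, pred=1 (no change)
No extinction within 15 steps

Answer: 16 both-alive 2 1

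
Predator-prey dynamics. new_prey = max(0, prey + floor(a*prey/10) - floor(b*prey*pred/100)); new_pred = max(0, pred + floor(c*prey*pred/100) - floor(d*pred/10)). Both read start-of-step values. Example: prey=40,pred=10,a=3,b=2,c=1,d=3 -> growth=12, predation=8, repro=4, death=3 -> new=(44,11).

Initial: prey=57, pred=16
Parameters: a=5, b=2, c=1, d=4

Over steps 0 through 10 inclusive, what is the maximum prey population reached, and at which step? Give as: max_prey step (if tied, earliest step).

Answer: 76 3

Derivation:
Step 1: prey: 57+28-18=67; pred: 16+9-6=19
Step 2: prey: 67+33-25=75; pred: 19+12-7=24
Step 3: prey: 75+37-36=76; pred: 24+18-9=33
Step 4: prey: 76+38-50=64; pred: 33+25-13=45
Step 5: prey: 64+32-57=39; pred: 45+28-18=55
Step 6: prey: 39+19-42=16; pred: 55+21-22=54
Step 7: prey: 16+8-17=7; pred: 54+8-21=41
Step 8: prey: 7+3-5=5; pred: 41+2-16=27
Step 9: prey: 5+2-2=5; pred: 27+1-10=18
Step 10: prey: 5+2-1=6; pred: 18+0-7=11
Max prey = 76 at step 3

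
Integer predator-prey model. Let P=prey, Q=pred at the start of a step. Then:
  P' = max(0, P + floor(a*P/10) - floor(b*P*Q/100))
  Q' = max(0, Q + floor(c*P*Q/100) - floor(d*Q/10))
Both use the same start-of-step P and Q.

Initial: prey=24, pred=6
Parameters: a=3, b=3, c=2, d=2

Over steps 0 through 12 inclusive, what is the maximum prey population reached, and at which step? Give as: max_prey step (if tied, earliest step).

Answer: 31 3

Derivation:
Step 1: prey: 24+7-4=27; pred: 6+2-1=7
Step 2: prey: 27+8-5=30; pred: 7+3-1=9
Step 3: prey: 30+9-8=31; pred: 9+5-1=13
Step 4: prey: 31+9-12=28; pred: 13+8-2=19
Step 5: prey: 28+8-15=21; pred: 19+10-3=26
Step 6: prey: 21+6-16=11; pred: 26+10-5=31
Step 7: prey: 11+3-10=4; pred: 31+6-6=31
Step 8: prey: 4+1-3=2; pred: 31+2-6=27
Step 9: prey: 2+0-1=1; pred: 27+1-5=23
Step 10: prey: 1+0-0=1; pred: 23+0-4=19
Step 11: prey: 1+0-0=1; pred: 19+0-3=16
Step 12: prey: 1+0-0=1; pred: 16+0-3=13
Max prey = 31 at step 3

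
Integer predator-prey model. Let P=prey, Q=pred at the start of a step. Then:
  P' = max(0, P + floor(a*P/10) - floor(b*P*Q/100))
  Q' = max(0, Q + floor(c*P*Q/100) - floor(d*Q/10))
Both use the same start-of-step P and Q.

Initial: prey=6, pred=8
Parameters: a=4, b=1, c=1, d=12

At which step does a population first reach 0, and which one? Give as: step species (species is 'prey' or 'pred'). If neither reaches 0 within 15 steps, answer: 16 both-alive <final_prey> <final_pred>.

Step 1: prey: 6+2-0=8; pred: 8+0-9=0
First extinction: pred at step 1

Answer: 1 pred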